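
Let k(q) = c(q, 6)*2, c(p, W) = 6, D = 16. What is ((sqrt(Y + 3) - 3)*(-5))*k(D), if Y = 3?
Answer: 180 - 60*sqrt(6) ≈ 33.031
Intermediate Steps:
k(q) = 12 (k(q) = 6*2 = 12)
((sqrt(Y + 3) - 3)*(-5))*k(D) = ((sqrt(3 + 3) - 3)*(-5))*12 = ((sqrt(6) - 3)*(-5))*12 = ((-3 + sqrt(6))*(-5))*12 = (15 - 5*sqrt(6))*12 = 180 - 60*sqrt(6)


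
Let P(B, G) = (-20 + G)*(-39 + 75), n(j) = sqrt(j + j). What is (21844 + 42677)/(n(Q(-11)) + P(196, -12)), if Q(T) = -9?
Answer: -4129344/73729 - 21507*I*sqrt(2)/147458 ≈ -56.007 - 0.20627*I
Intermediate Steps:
n(j) = sqrt(2)*sqrt(j) (n(j) = sqrt(2*j) = sqrt(2)*sqrt(j))
P(B, G) = -720 + 36*G (P(B, G) = (-20 + G)*36 = -720 + 36*G)
(21844 + 42677)/(n(Q(-11)) + P(196, -12)) = (21844 + 42677)/(sqrt(2)*sqrt(-9) + (-720 + 36*(-12))) = 64521/(sqrt(2)*(3*I) + (-720 - 432)) = 64521/(3*I*sqrt(2) - 1152) = 64521/(-1152 + 3*I*sqrt(2))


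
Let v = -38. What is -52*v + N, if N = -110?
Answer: 1866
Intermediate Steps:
-52*v + N = -52*(-38) - 110 = 1976 - 110 = 1866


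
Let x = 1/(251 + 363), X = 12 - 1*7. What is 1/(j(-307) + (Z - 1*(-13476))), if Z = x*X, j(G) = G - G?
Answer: 614/8274269 ≈ 7.4206e-5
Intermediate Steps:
X = 5 (X = 12 - 7 = 5)
j(G) = 0
x = 1/614 ≈ 0.0016287
Z = 5/614 (Z = (1/614)*5 = 5/614 ≈ 0.0081433)
1/(j(-307) + (Z - 1*(-13476))) = 1/(0 + (5/614 - 1*(-13476))) = 1/(0 + (5/614 + 13476)) = 1/(0 + 8274269/614) = 1/(8274269/614) = 614/8274269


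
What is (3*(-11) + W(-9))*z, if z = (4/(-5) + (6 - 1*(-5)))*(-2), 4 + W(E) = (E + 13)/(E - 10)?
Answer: 72114/95 ≈ 759.09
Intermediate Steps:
W(E) = -4 + (13 + E)/(-10 + E) (W(E) = -4 + (E + 13)/(E - 10) = -4 + (13 + E)/(-10 + E))
z = -102/5 (z = (4*(-⅕) + (6 + 5))*(-2) = (-⅘ + 11)*(-2) = (51/5)*(-2) = -102/5 ≈ -20.400)
(3*(-11) + W(-9))*z = (3*(-11) + (53 - 3*(-9))/(-10 - 9))*(-102/5) = (-33 + (53 + 27)/(-19))*(-102/5) = (-33 - 1/19*80)*(-102/5) = (-33 - 80/19)*(-102/5) = -707/19*(-102/5) = 72114/95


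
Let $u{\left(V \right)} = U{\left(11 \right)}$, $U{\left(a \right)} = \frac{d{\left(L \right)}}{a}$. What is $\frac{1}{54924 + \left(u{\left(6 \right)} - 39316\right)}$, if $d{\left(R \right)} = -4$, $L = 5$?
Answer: $\frac{11}{171684} \approx 6.4071 \cdot 10^{-5}$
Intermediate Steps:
$U{\left(a \right)} = - \frac{4}{a}$
$u{\left(V \right)} = - \frac{4}{11}$
$\frac{1}{54924 + \left(u{\left(6 \right)} - 39316\right)} = \frac{1}{54924 - \frac{432480}{11}} = \frac{1}{\frac{171684}{11}} = \frac{11}{171684}$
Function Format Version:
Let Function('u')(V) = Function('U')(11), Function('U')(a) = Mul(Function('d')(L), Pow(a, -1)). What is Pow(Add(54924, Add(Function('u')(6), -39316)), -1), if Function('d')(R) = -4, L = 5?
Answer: Rational(11, 171684) ≈ 6.4071e-5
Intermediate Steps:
Function('U')(a) = Mul(-4, Pow(a, -1))
Function('u')(V) = Rational(-4, 11) (Function('u')(V) = Mul(-4, Pow(11, -1)) = Mul(-4, Rational(1, 11)) = Rational(-4, 11))
Pow(Add(54924, Add(Function('u')(6), -39316)), -1) = Pow(Add(54924, Add(Rational(-4, 11), -39316)), -1) = Pow(Add(54924, Rational(-432480, 11)), -1) = Pow(Rational(171684, 11), -1) = Rational(11, 171684)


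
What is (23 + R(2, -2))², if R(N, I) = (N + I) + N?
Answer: 625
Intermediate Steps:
R(N, I) = I + 2*N (R(N, I) = (I + N) + N = I + 2*N)
(23 + R(2, -2))² = (23 + (-2 + 2*2))² = (23 + (-2 + 4))² = (23 + 2)² = 25² = 625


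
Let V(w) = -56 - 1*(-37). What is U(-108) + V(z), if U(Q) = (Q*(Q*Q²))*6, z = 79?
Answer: 816293357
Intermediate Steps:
V(w) = -19 (V(w) = -56 + 37 = -19)
U(Q) = 6*Q⁴ (U(Q) = (Q*Q³)*6 = Q⁴*6 = 6*Q⁴)
U(-108) + V(z) = 6*(-108)⁴ - 19 = 6*136048896 - 19 = 816293376 - 19 = 816293357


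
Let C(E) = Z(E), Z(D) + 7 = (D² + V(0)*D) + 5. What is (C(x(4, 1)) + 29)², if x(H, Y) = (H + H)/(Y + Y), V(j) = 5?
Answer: 3969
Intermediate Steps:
x(H, Y) = H/Y (x(H, Y) = (2*H)/((2*Y)) = (2*H)*(1/(2*Y)) = H/Y)
Z(D) = -2 + D² + 5*D (Z(D) = -7 + ((D² + 5*D) + 5) = -7 + (5 + D² + 5*D) = -2 + D² + 5*D)
C(E) = -2 + E² + 5*E
(C(x(4, 1)) + 29)² = ((-2 + (4/1)² + 5*(4/1)) + 29)² = ((-2 + (4*1)² + 5*(4*1)) + 29)² = ((-2 + 4² + 5*4) + 29)² = ((-2 + 16 + 20) + 29)² = (34 + 29)² = 63² = 3969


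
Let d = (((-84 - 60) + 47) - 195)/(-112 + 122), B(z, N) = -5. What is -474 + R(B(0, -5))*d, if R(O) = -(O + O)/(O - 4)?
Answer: -3974/9 ≈ -441.56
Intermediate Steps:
d = -146/5 (d = ((-144 + 47) - 195)/10 = (-97 - 195)*(1/10) = -292*1/10 = -146/5 ≈ -29.200)
R(O) = -2*O/(-4 + O)
-474 + R(B(0, -5))*d = -474 - 2*(-5)/(-4 - 5)*(-146/5) = -474 - 2*(-5)/(-9)*(-146/5) = -474 - 2*(-5)*(-1/9)*(-146/5) = -474 - 10/9*(-146/5) = -474 + 292/9 = -3974/9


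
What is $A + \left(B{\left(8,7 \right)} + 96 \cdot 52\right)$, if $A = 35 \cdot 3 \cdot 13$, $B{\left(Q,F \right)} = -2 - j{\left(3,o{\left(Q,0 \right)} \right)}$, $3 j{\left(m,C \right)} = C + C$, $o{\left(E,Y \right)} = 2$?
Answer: $\frac{19061}{3} \approx 6353.7$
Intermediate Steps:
$j{\left(m,C \right)} = \frac{2 C}{3}$ ($j{\left(m,C \right)} = \frac{C + C}{3} = \frac{2 C}{3}$)
$B{\left(Q,F \right)} = - \frac{10}{3}$ ($B{\left(Q,F \right)} = -2 - \frac{2}{3} \cdot 2 = -2 - \frac{4}{3} = - \frac{10}{3}$)
$A = 1365$ ($A = 105 \cdot 13 = 1365$)
$A + \left(B{\left(8,7 \right)} + 96 \cdot 52\right) = 1365 + \left(- \frac{10}{3} + 96 \cdot 52\right) = 1365 + \left(- \frac{10}{3} + 4992\right) = 1365 + \frac{14966}{3} = \frac{19061}{3}$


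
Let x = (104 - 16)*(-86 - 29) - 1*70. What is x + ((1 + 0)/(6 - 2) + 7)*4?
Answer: -10161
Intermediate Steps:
x = -10190 (x = 88*(-115) - 70 = -10120 - 70 = -10190)
x + ((1 + 0)/(6 - 2) + 7)*4 = -10190 + ((1 + 0)/(6 - 2) + 7)*4 = -10190 + (1/4 + 7)*4 = -10190 + (29/4)*4 = -10190 + 29 = -10161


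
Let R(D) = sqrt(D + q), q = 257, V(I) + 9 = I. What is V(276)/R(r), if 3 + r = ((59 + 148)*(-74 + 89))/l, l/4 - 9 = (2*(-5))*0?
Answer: 534*sqrt(1361)/1361 ≈ 14.475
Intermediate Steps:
V(I) = -9 + I
l = 36 (l = 36 + 4*((2*(-5))*0) = 36 + 4*(-10*0) = 36 + 4*0 = 36 + 0 = 36)
r = 333/4 (r = -3 + ((59 + 148)*(-74 + 89))/36 = -3 + (207*15)*(1/36) = -3 + 3105*(1/36) = -3 + 345/4 = 333/4 ≈ 83.250)
R(D) = sqrt(257 + D) (R(D) = sqrt(D + 257) = sqrt(257 + D))
V(276)/R(r) = (-9 + 276)/(sqrt(257 + 333/4)) = 267/(sqrt(1361/4)) = 267/((sqrt(1361)/2)) = 267*(2*sqrt(1361)/1361) = 534*sqrt(1361)/1361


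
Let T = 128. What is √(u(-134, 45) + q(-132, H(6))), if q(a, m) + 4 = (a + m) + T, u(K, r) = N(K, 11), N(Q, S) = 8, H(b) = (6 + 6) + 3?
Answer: √15 ≈ 3.8730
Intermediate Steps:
H(b) = 15 (H(b) = 12 + 3 = 15)
u(K, r) = 8
q(a, m) = 124 + a + m (q(a, m) = -4 + ((a + m) + 128) = -4 + (128 + a + m) = 124 + a + m)
√(u(-134, 45) + q(-132, H(6))) = √(8 + (124 - 132 + 15)) = √(8 + 7) = √15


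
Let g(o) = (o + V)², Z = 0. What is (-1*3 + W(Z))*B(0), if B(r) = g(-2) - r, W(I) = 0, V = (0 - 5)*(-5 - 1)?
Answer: -2352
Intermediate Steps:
V = 30 (V = -5*(-6) = 30)
g(o) = (30 + o)² (g(o) = (o + 30)² = (30 + o)²)
B(r) = 784 - r (B(r) = (30 - 2)² - r = 28² - r = 784 - r)
(-1*3 + W(Z))*B(0) = (-1*3 + 0)*(784 - 1*0) = (-3 + 0)*(784 + 0) = -3*784 = -2352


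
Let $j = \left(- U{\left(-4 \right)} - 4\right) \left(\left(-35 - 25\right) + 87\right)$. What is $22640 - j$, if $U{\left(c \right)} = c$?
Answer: $22640$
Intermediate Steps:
$j = 0$ ($j = \left(\left(-1\right) \left(-4\right) - 4\right) \left(\left(-35 - 25\right) + 87\right) = \left(4 - 4\right) \left(\left(-35 - 25\right) + 87\right) = 0 \left(-60 + 87\right) = 0 \cdot 27 = 0$)
$22640 - j = 22640 - 0 = 22640 + 0 = 22640$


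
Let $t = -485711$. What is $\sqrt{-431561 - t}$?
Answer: $95 \sqrt{6} \approx 232.7$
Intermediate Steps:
$\sqrt{-431561 - t} = \sqrt{-431561 - -485711} = \sqrt{-431561 + 485711} = \sqrt{54150} = 95 \sqrt{6}$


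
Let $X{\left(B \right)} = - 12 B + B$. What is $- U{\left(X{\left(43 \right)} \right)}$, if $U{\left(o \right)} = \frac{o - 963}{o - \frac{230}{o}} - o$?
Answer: $- \frac{106394255}{223499} \approx -476.04$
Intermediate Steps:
$X{\left(B \right)} = - 11 B$
$U{\left(o \right)} = - o + \frac{-963 + o}{o - \frac{230}{o}}$ ($U{\left(o \right)} = \frac{-963 + o}{o - \frac{230}{o}} - o = - o + \frac{-963 + o}{o - \frac{230}{o}}$)
$- U{\left(X{\left(43 \right)} \right)} = - \frac{\left(-11\right) 43 \left(-733 - 473 - \left(\left(-11\right) 43\right)^{2}\right)}{-230 + \left(\left(-11\right) 43\right)^{2}} = - \frac{\left(-473\right) \left(-733 - 473 - \left(-473\right)^{2}\right)}{-230 + \left(-473\right)^{2}} = - \frac{\left(-473\right) \left(-733 - 473 - 223729\right)}{-230 + 223729} = - \frac{\left(-473\right) \left(-733 - 473 - 223729\right)}{223499} = - \frac{\left(-473\right) \left(-224935\right)}{223499} = \left(-1\right) \frac{106394255}{223499} = - \frac{106394255}{223499}$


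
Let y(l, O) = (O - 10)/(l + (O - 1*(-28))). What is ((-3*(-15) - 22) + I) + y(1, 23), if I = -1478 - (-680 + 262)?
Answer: -4147/4 ≈ -1036.8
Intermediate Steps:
y(l, O) = (-10 + O)/(28 + O + l) (y(l, O) = (-10 + O)/(l + (O + 28)) = (-10 + O)/(l + (28 + O)) = (-10 + O)/(28 + O + l))
I = -1060 (I = -1478 - 1*(-418) = -1478 + 418 = -1060)
((-3*(-15) - 22) + I) + y(1, 23) = ((-3*(-15) - 22) - 1060) + (-10 + 23)/(28 + 23 + 1) = ((45 - 22) - 1060) + 13/52 = (23 - 1060) + (1/52)*13 = -1037 + ¼ = -4147/4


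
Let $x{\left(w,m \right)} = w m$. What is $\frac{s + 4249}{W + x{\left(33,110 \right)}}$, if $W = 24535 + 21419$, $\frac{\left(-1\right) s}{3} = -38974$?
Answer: $\frac{121171}{49584} \approx 2.4438$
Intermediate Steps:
$s = 116922$ ($s = \left(-3\right) \left(-38974\right) = 116922$)
$x{\left(w,m \right)} = m w$
$W = 45954$
$\frac{s + 4249}{W + x{\left(33,110 \right)}} = \frac{116922 + 4249}{45954 + 110 \cdot 33} = \frac{121171}{45954 + 3630} = \frac{121171}{49584}$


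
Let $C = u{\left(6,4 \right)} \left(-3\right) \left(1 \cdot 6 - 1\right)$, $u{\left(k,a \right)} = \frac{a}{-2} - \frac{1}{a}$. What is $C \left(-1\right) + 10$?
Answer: $- \frac{95}{4} \approx -23.75$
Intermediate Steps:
$u{\left(k,a \right)} = - \frac{1}{a} - \frac{a}{2}$ ($u{\left(k,a \right)} = a \left(- \frac{1}{2}\right) - \frac{1}{a} = - \frac{a}{2} - \frac{1}{a} = - \frac{1}{a} - \frac{a}{2}$)
$C = \frac{135}{4}$ ($C = \left(- \frac{1}{4} - 2\right) \left(-3\right) \left(1 \cdot 6 - 1\right) = \left(\left(-1\right) \frac{1}{4} - 2\right) \left(-3\right) \left(6 - 1\right) = \left(- \frac{1}{4} - 2\right) \left(-3\right) 5 = \left(- \frac{9}{4}\right) \left(-3\right) 5 = \frac{27}{4} \cdot 5 = \frac{135}{4} \approx 33.75$)
$C \left(-1\right) + 10 = \frac{135}{4} \left(-1\right) + 10 = - \frac{135}{4} + 10 = - \frac{95}{4}$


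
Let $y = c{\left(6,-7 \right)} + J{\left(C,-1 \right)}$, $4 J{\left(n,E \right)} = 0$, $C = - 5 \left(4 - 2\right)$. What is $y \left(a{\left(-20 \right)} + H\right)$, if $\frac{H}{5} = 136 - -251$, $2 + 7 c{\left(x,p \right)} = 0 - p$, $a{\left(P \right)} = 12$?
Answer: $\frac{9735}{7} \approx 1390.7$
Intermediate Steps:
$C = -10$ ($C = \left(-5\right) 2 = -10$)
$J{\left(n,E \right)} = 0$ ($J{\left(n,E \right)} = \frac{1}{4} \cdot 0 = 0$)
$c{\left(x,p \right)} = - \frac{2}{7} - \frac{p}{7}$ ($c{\left(x,p \right)} = - \frac{2}{7} + \frac{0 - p}{7} = - \frac{2}{7} + \frac{\left(-1\right) p}{7} = - \frac{2}{7} - \frac{p}{7}$)
$y = \frac{5}{7}$ ($y = \left(- \frac{2}{7} - -1\right) + 0 = \left(- \frac{2}{7} + 1\right) + 0 = \frac{5}{7} + 0 = \frac{5}{7} \approx 0.71429$)
$H = 1935$ ($H = 5 \left(136 - -251\right) = 5 \left(136 + 251\right) = 5 \cdot 387 = 1935$)
$y \left(a{\left(-20 \right)} + H\right) = \frac{5 \left(12 + 1935\right)}{7} = \frac{5}{7} \cdot 1947 = \frac{9735}{7}$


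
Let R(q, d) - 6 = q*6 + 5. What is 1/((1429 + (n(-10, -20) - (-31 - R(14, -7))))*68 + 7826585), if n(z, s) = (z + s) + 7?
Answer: 1/7930761 ≈ 1.2609e-7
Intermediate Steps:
R(q, d) = 11 + 6*q (R(q, d) = 6 + (q*6 + 5) = 6 + (6*q + 5) = 6 + (5 + 6*q) = 11 + 6*q)
n(z, s) = 7 + s + z (n(z, s) = (s + z) + 7 = 7 + s + z)
1/((1429 + (n(-10, -20) - (-31 - R(14, -7))))*68 + 7826585) = 1/((1429 + ((7 - 20 - 10) - (-31 - (11 + 6*14))))*68 + 7826585) = 1/((1429 + (-23 - (-31 - (11 + 84))))*68 + 7826585) = 1/((1429 + (-23 - (-31 - 1*95)))*68 + 7826585) = 1/((1429 + (-23 - (-31 - 95)))*68 + 7826585) = 1/((1429 + (-23 - 1*(-126)))*68 + 7826585) = 1/((1429 + (-23 + 126))*68 + 7826585) = 1/((1429 + 103)*68 + 7826585) = 1/(1532*68 + 7826585) = 1/(104176 + 7826585) = 1/7930761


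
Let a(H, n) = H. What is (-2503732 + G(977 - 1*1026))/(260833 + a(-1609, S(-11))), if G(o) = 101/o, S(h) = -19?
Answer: -40894323/4233992 ≈ -9.6586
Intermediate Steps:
(-2503732 + G(977 - 1*1026))/(260833 + a(-1609, S(-11))) = (-2503732 + 101/(977 - 1*1026))/(260833 - 1609) = (-2503732 + 101/(977 - 1026))/259224 = (-2503732 + 101/(-49))*(1/259224) = (-2503732 + 101*(-1/49))*(1/259224) = (-2503732 - 101/49)*(1/259224) = -122682969/49*1/259224 = -40894323/4233992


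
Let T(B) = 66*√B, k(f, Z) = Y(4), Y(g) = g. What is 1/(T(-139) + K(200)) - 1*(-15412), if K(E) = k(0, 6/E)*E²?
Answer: 98639132969852/6400151371 - 33*I*√139/12800302742 ≈ 15412.0 - 3.0395e-8*I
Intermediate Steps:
k(f, Z) = 4
K(E) = 4*E²
1/(T(-139) + K(200)) - 1*(-15412) = 1/(66*√(-139) + 4*200²) - 1*(-15412) = 1/(66*(I*√139) + 4*40000) + 15412 = 1/(66*I*√139 + 160000) + 15412 = 1/(160000 + 66*I*√139) + 15412 = 15412 + 1/(160000 + 66*I*√139)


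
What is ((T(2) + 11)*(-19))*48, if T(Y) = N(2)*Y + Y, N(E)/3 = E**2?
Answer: -33744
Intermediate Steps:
N(E) = 3*E**2
T(Y) = 13*Y (T(Y) = (3*2**2)*Y + Y = (3*4)*Y + Y = 12*Y + Y = 13*Y)
((T(2) + 11)*(-19))*48 = ((13*2 + 11)*(-19))*48 = ((26 + 11)*(-19))*48 = (37*(-19))*48 = -703*48 = -33744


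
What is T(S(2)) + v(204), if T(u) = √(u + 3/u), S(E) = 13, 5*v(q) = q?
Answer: 204/5 + 2*√559/13 ≈ 44.437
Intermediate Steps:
v(q) = q/5
T(S(2)) + v(204) = √(13 + 3/13) + (⅕)*204 = √(13 + 3*(1/13)) + 204/5 = √(13 + 3/13) + 204/5 = √(172/13) + 204/5 = 2*√559/13 + 204/5 = 204/5 + 2*√559/13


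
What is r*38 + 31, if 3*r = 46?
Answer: 1841/3 ≈ 613.67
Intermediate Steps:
r = 46/3 (r = (⅓)*46 = 46/3 ≈ 15.333)
r*38 + 31 = (46/3)*38 + 31 = 1748/3 + 31 = 1841/3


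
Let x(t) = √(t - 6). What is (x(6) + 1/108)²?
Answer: 1/11664 ≈ 8.5734e-5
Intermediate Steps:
x(t) = √(-6 + t)
(x(6) + 1/108)² = (√(-6 + 6) + 1/108)² = (√0 + 1/108)² = (0 + 1/108)² = (1/108)² = 1/11664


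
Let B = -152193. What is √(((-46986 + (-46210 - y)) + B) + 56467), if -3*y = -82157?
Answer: 11*I*√16089/3 ≈ 465.09*I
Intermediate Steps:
y = 82157/3 (y = -⅓*(-82157) = 82157/3 ≈ 27386.)
√(((-46986 + (-46210 - y)) + B) + 56467) = √(((-46986 + (-46210 - 1*82157/3)) - 152193) + 56467) = √(((-46986 + (-46210 - 82157/3)) - 152193) + 56467) = √(((-46986 - 220787/3) - 152193) + 56467) = √((-361745/3 - 152193) + 56467) = √(-818324/3 + 56467) = √(-648923/3) = 11*I*√16089/3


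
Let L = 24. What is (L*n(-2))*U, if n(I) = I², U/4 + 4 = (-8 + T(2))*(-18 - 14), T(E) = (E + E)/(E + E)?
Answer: 84480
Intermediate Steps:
T(E) = 1 (T(E) = (2*E)/((2*E)) = (2*E)*(1/(2*E)) = 1)
U = 880 (U = -16 + 4*((-8 + 1)*(-18 - 14)) = -16 + 4*(-7*(-32)) = -16 + 4*224 = -16 + 896 = 880)
(L*n(-2))*U = (24*(-2)²)*880 = (24*4)*880 = 96*880 = 84480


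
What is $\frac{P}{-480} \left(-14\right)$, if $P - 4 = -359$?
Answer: $- \frac{497}{48} \approx -10.354$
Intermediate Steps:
$P = -355$ ($P = 4 - 359 = -355$)
$\frac{P}{-480} \left(-14\right) = - \frac{355}{-480} \left(-14\right) = \left(-355\right) \left(- \frac{1}{480}\right) \left(-14\right) = \frac{71}{96} \left(-14\right) = - \frac{497}{48}$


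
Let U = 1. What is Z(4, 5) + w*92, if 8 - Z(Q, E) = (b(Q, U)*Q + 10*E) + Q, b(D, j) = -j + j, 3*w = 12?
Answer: 322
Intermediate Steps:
w = 4 (w = (⅓)*12 = 4)
b(D, j) = 0
Z(Q, E) = 8 - Q - 10*E (Z(Q, E) = 8 - ((0*Q + 10*E) + Q) = 8 - ((0 + 10*E) + Q) = 8 - (10*E + Q) = 8 - (Q + 10*E) = 8 + (-Q - 10*E) = 8 - Q - 10*E)
Z(4, 5) + w*92 = (8 - 1*4 - 10*5) + 4*92 = (8 - 4 - 50) + 368 = -46 + 368 = 322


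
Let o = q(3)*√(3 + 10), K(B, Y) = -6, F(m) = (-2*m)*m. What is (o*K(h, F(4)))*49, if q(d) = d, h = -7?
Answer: -882*√13 ≈ -3180.1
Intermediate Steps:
F(m) = -2*m²
o = 3*√13 (o = 3*√(3 + 10) = 3*√13 ≈ 10.817)
(o*K(h, F(4)))*49 = ((3*√13)*(-6))*49 = -18*√13*49 = -882*√13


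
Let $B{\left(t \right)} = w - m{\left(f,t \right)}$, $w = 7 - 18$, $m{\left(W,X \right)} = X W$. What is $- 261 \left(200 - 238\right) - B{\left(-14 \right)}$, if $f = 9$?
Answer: $9803$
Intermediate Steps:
$m{\left(W,X \right)} = W X$
$w = -11$ ($w = 7 - 18 = -11$)
$B{\left(t \right)} = -11 - 9 t$
$- 261 \left(200 - 238\right) - B{\left(-14 \right)} = - 261 \left(200 - 238\right) - \left(-11 - -126\right) = \left(-261\right) \left(-38\right) - \left(-11 + 126\right) = 9918 - 115 = 9803$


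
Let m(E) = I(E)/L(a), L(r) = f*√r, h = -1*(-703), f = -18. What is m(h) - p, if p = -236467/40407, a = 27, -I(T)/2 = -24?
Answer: 236467/40407 - 8*√3/27 ≈ 5.3389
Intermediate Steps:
I(T) = 48 (I(T) = -2*(-24) = 48)
p = -236467/40407 (p = -236467*1/40407 = -236467/40407 ≈ -5.8521)
h = 703
L(r) = -18*√r
m(E) = -8*√3/27 (m(E) = 48/((-54*√3)) = 48*(-√3/162) = -8*√3/27)
m(h) - p = -8*√3/27 - 1*(-236467/40407) = -8*√3/27 + 236467/40407 = 236467/40407 - 8*√3/27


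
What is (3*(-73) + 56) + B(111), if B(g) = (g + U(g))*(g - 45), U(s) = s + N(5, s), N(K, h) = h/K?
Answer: 79771/5 ≈ 15954.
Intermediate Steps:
U(s) = 6*s/5 (U(s) = s + s/5 = 6*s/5)
B(g) = 11*g*(-45 + g)/5 (B(g) = (g + 6*g/5)*(g - 45) = (11*g/5)*(-45 + g) = 11*g*(-45 + g)/5)
(3*(-73) + 56) + B(111) = (3*(-73) + 56) + (11/5)*111*(-45 + 111) = (-219 + 56) + (11/5)*111*66 = -163 + 80586/5 = 79771/5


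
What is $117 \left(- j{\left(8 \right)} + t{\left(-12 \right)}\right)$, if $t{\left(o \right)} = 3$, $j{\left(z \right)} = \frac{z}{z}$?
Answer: $234$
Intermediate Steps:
$j{\left(z \right)} = 1$
$117 \left(- j{\left(8 \right)} + t{\left(-12 \right)}\right) = 117 \left(\left(-1\right) 1 + 3\right) = 117 \left(-1 + 3\right) = 117 \cdot 2 = 234$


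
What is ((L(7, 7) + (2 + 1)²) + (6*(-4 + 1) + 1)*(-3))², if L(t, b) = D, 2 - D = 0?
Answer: 3844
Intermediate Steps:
D = 2 (D = 2 - 1*0 = 2 + 0 = 2)
L(t, b) = 2
((L(7, 7) + (2 + 1)²) + (6*(-4 + 1) + 1)*(-3))² = ((2 + (2 + 1)²) + (6*(-4 + 1) + 1)*(-3))² = ((2 + 3²) + (6*(-3) + 1)*(-3))² = ((2 + 9) + (-18 + 1)*(-3))² = (11 - 17*(-3))² = (11 + 51)² = 62² = 3844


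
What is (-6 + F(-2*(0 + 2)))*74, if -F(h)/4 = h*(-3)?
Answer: -3996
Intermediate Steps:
F(h) = 12*h (F(h) = -4*h*(-3) = -(-12)*h = 12*h)
(-6 + F(-2*(0 + 2)))*74 = (-6 + 12*(-2*(0 + 2)))*74 = (-6 + 12*(-2*2))*74 = (-6 + 12*(-4))*74 = (-6 - 48)*74 = -54*74 = -3996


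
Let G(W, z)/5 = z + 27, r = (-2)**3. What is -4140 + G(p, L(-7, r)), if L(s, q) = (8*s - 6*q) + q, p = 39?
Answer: -4085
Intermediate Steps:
r = -8
L(s, q) = -5*q + 8*s (L(s, q) = (-6*q + 8*s) + q = -5*q + 8*s)
G(W, z) = 135 + 5*z (G(W, z) = 5*(z + 27) = 5*(27 + z) = 135 + 5*z)
-4140 + G(p, L(-7, r)) = -4140 + (135 + 5*(-5*(-8) + 8*(-7))) = -4140 + (135 + 5*(40 - 56)) = -4140 + (135 + 5*(-16)) = -4140 + (135 - 80) = -4140 + 55 = -4085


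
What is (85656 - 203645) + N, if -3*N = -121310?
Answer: -232657/3 ≈ -77552.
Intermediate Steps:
N = 121310/3 (N = -⅓*(-121310) = 121310/3 ≈ 40437.)
(85656 - 203645) + N = (85656 - 203645) + 121310/3 = -117989 + 121310/3 = -232657/3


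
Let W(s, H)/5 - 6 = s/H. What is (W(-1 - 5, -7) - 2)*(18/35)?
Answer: 4068/245 ≈ 16.604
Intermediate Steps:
W(s, H) = 30 + 5*s/H (W(s, H) = 30 + 5*(s/H) = 30 + 5*s/H)
(W(-1 - 5, -7) - 2)*(18/35) = ((30 + 5*(-1 - 5)/(-7)) - 2)*(18/35) = ((30 + 5*(-6)*(-1/7)) - 2)*(18*(1/35)) = ((30 + 30/7) - 2)*(18/35) = (240/7 - 2)*(18/35) = (226/7)*(18/35) = 4068/245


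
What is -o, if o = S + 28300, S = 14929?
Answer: -43229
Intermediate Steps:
o = 43229 (o = 14929 + 28300 = 43229)
-o = -1*43229 = -43229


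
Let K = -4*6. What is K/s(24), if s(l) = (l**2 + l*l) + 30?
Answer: -4/197 ≈ -0.020305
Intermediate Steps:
K = -24
s(l) = 30 + 2*l**2 (s(l) = (l**2 + l**2) + 30 = 2*l**2 + 30 = 30 + 2*l**2)
K/s(24) = -24/(30 + 2*24**2) = -24/(30 + 2*576) = -24/(30 + 1152) = -24/1182 = -24*1/1182 = -4/197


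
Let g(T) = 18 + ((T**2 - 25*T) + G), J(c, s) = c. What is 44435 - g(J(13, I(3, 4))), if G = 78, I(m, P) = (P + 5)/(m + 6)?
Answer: 44495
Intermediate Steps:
I(m, P) = (5 + P)/(6 + m)
g(T) = 96 + T**2 - 25*T (g(T) = 18 + ((T**2 - 25*T) + 78) = 18 + (78 + T**2 - 25*T) = 96 + T**2 - 25*T)
44435 - g(J(13, I(3, 4))) = 44435 - (96 + 13**2 - 25*13) = 44435 - (96 + 169 - 325) = 44435 - 1*(-60) = 44435 + 60 = 44495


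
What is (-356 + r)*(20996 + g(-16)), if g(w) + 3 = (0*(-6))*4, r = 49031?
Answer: 1021834275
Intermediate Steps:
g(w) = -3 (g(w) = -3 + (0*(-6))*4 = -3 + 0*4 = -3 + 0 = -3)
(-356 + r)*(20996 + g(-16)) = (-356 + 49031)*(20996 - 3) = 48675*20993 = 1021834275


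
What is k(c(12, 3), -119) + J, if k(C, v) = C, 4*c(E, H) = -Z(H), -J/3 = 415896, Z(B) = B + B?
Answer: -2495379/2 ≈ -1.2477e+6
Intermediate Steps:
Z(B) = 2*B
J = -1247688 (J = -3*415896 = -1247688)
c(E, H) = -H/2 (c(E, H) = (-2*H)/4 = -H/2)
k(c(12, 3), -119) + J = -½*3 - 1247688 = -3/2 - 1247688 = -2495379/2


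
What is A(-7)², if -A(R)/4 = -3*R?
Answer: 7056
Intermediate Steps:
A(R) = 12*R (A(R) = -(-12)*R = 12*R)
A(-7)² = (12*(-7))² = (-84)² = 7056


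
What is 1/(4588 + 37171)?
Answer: 1/41759 ≈ 2.3947e-5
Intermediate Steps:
1/(4588 + 37171) = 1/41759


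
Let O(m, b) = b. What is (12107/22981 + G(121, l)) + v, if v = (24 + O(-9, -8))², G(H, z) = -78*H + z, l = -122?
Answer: -213803117/22981 ≈ -9303.5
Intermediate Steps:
G(H, z) = z - 78*H
v = 256 (v = (24 - 8)² = 16² = 256)
(12107/22981 + G(121, l)) + v = (12107/22981 + (-122 - 78*121)) + 256 = (12107*(1/22981) + (-122 - 9438)) + 256 = (12107/22981 - 9560) + 256 = -219686253/22981 + 256 = -213803117/22981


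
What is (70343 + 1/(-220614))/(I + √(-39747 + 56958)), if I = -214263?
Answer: -369452514858007/1125342600106468 - 15518650601*√17211/10128083400958212 ≈ -0.32850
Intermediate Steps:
(70343 + 1/(-220614))/(I + √(-39747 + 56958)) = (70343 + 1/(-220614))/(-214263 + √(-39747 + 56958)) = (70343 - 1/220614)/(-214263 + √17211) = 15518650601/(220614*(-214263 + √17211))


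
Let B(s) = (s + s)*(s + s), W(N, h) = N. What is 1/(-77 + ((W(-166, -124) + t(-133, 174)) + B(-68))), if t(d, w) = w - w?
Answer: 1/18253 ≈ 5.4786e-5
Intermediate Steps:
t(d, w) = 0
B(s) = 4*s**2 (B(s) = (2*s)*(2*s) = 4*s**2)
1/(-77 + ((W(-166, -124) + t(-133, 174)) + B(-68))) = 1/(-77 + ((-166 + 0) + 4*(-68)**2)) = 1/(-77 + (-166 + 4*4624)) = 1/(-77 + (-166 + 18496)) = 1/(-77 + 18330) = 1/18253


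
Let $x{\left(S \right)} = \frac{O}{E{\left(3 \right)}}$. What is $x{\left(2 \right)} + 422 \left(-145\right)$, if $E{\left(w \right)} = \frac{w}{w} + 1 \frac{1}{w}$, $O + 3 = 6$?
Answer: $- \frac{244751}{4} \approx -61188.0$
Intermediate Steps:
$O = 3$ ($O = -3 + 6 = 3$)
$E{\left(w \right)} = 1 + \frac{1}{w}$
$x{\left(S \right)} = \frac{9}{4}$ ($x{\left(S \right)} = \frac{3}{\frac{1}{3} \left(1 + 3\right)} = \frac{3}{\frac{1}{3} \cdot 4} = \frac{3}{\frac{4}{3}} = 3 \cdot \frac{3}{4} = \frac{9}{4}$)
$x{\left(2 \right)} + 422 \left(-145\right) = \frac{9}{4} + 422 \left(-145\right) = \frac{9}{4} - 61190 = - \frac{244751}{4}$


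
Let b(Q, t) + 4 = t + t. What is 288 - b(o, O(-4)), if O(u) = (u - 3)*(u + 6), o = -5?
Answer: 320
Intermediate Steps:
O(u) = (-3 + u)*(6 + u)
b(Q, t) = -4 + 2*t (b(Q, t) = -4 + (t + t) = -4 + 2*t)
288 - b(o, O(-4)) = 288 - (-4 + 2*(-18 + (-4)**2 + 3*(-4))) = 288 - (-4 + 2*(-18 + 16 - 12)) = 288 - (-4 + 2*(-14)) = 288 - (-4 - 28) = 288 - 1*(-32) = 288 + 32 = 320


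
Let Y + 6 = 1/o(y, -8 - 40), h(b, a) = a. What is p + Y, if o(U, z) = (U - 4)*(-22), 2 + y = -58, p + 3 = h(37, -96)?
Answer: -147839/1408 ≈ -105.00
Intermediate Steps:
p = -99 (p = -3 - 96 = -99)
y = -60 (y = -2 - 58 = -60)
o(U, z) = 88 - 22*U (o(U, z) = (-4 + U)*(-22) = 88 - 22*U)
Y = -8447/1408 (Y = -6 + 1/(88 - 22*(-60)) = -6 + 1/(88 + 1320) = -6 + 1/1408 = -8447/1408 ≈ -5.9993)
p + Y = -99 - 8447/1408 = -147839/1408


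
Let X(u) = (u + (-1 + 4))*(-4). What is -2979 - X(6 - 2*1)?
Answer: -2951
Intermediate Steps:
X(u) = -12 - 4*u (X(u) = (u + 3)*(-4) = (3 + u)*(-4) = -12 - 4*u)
-2979 - X(6 - 2*1) = -2979 - (-12 - 4*(6 - 2*1)) = -2979 - (-12 - 4*(6 - 2)) = -2979 - (-12 - 4*4) = -2979 - (-12 - 16) = -2979 - 1*(-28) = -2979 + 28 = -2951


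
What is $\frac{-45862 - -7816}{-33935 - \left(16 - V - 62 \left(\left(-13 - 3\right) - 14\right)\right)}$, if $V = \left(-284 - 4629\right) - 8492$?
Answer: $\frac{19023}{24608} \approx 0.77304$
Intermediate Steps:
$V = -13405$ ($V = -4913 - 8492 = -13405$)
$\frac{-45862 - -7816}{-33935 - \left(16 - V - 62 \left(\left(-13 - 3\right) - 14\right)\right)} = \frac{-45862 - -7816}{-33935 - \left(13421 - 62 \left(\left(-13 - 3\right) - 14\right)\right)} = \frac{-45862 + \left(7872 - 56\right)}{-33935 - \left(13421 - 62 \left(-16 - 14\right)\right)} = \frac{-45862 + 7816}{-33935 - \left(13421 + 1860\right)} = - \frac{38046}{-33935 - 15281} = - \frac{38046}{-49216} = \left(-38046\right) \left(- \frac{1}{49216}\right) = \frac{19023}{24608}$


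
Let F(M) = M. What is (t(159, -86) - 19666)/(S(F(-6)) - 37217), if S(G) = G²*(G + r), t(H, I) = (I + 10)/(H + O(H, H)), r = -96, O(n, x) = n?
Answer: 3126932/6501351 ≈ 0.48097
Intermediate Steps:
t(H, I) = (10 + I)/(2*H) (t(H, I) = (I + 10)/(H + H) = (10 + I)/((2*H)) = (10 + I)*(1/(2*H)) = (10 + I)/(2*H))
S(G) = G²*(-96 + G) (S(G) = G²*(G - 96) = G²*(-96 + G))
(t(159, -86) - 19666)/(S(F(-6)) - 37217) = ((½)*(10 - 86)/159 - 19666)/((-6)²*(-96 - 6) - 37217) = ((½)*(1/159)*(-76) - 19666)/(36*(-102) - 37217) = (-38/159 - 19666)/(-3672 - 37217) = -3126932/159/(-40889) = -3126932/159*(-1/40889) = 3126932/6501351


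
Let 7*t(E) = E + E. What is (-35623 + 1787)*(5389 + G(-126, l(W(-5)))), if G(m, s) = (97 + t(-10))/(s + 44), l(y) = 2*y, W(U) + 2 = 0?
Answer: -12769528761/70 ≈ -1.8242e+8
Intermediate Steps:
W(U) = -2 (W(U) = -2 + 0 = -2)
t(E) = 2*E/7 (t(E) = (E + E)/7 = (2*E)/7 = 2*E/7)
G(m, s) = 659/(7*(44 + s)) (G(m, s) = (97 + (2/7)*(-10))/(s + 44) = (97 - 20/7)/(44 + s) = 659/(7*(44 + s)))
(-35623 + 1787)*(5389 + G(-126, l(W(-5)))) = (-35623 + 1787)*(5389 + 659/(7*(44 + 2*(-2)))) = -33836*(5389 + 659/(7*(44 - 4))) = -33836*(5389 + (659/7)/40) = -33836*(5389 + (659/7)*(1/40)) = -33836*(5389 + 659/280) = -33836*1509579/280 = -12769528761/70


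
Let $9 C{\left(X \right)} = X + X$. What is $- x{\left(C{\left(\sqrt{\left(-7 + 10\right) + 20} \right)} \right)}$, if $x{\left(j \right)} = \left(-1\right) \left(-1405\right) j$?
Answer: $- \frac{2810 \sqrt{23}}{9} \approx -1497.4$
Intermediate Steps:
$C{\left(X \right)} = \frac{2 X}{9}$ ($C{\left(X \right)} = \frac{X + X}{9} = \frac{2 X}{9}$)
$x{\left(j \right)} = 1405 j$
$- x{\left(C{\left(\sqrt{\left(-7 + 10\right) + 20} \right)} \right)} = - 1405 \frac{2 \sqrt{\left(-7 + 10\right) + 20}}{9} = - 1405 \frac{2 \sqrt{3 + 20}}{9} = - 1405 \frac{2 \sqrt{23}}{9} = - \frac{2810 \sqrt{23}}{9}$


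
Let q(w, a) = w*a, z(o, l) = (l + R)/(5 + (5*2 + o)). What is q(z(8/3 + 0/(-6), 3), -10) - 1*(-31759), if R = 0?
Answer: 1683137/53 ≈ 31757.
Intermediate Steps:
z(o, l) = l/(15 + o) (z(o, l) = (l + 0)/(5 + (5*2 + o)) = l/(5 + (10 + o)) = l/(15 + o))
q(w, a) = a*w
q(z(8/3 + 0/(-6), 3), -10) - 1*(-31759) = -30/(15 + (8/3 + 0/(-6))) - 1*(-31759) = -30/(15 + (8*(⅓) + 0*(-⅙))) + 31759 = -30/(15 + (8/3 + 0)) + 31759 = -30/(15 + 8/3) + 31759 = -30/53/3 + 31759 = -30*3/53 + 31759 = -10*9/53 + 31759 = -90/53 + 31759 = 1683137/53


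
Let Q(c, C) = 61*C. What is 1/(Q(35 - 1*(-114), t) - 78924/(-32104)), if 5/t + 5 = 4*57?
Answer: 1789798/6847943 ≈ 0.26136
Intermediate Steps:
t = 5/223 (t = 5/(-5 + 4*57) = 5/(-5 + 228) = 5/223 ≈ 0.022422)
1/(Q(35 - 1*(-114), t) - 78924/(-32104)) = 1/(61*(5/223) - 78924/(-32104)) = 1/(305/223 - 78924*(-1/32104)) = 1/(305/223 + 19731/8026) = 1/(6847943/1789798) = 1789798/6847943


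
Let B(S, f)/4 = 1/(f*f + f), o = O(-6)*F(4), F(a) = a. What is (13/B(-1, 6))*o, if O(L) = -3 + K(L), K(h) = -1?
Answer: -2184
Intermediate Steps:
O(L) = -4 (O(L) = -3 - 1 = -4)
o = -16 (o = -4*4 = -16)
B(S, f) = 4/(f + f²) (B(S, f) = 4/(f*f + f) = 4/(f² + f) = 4/(f + f²))
(13/B(-1, 6))*o = (13/((4/(6*(1 + 6)))))*(-16) = (13/((4*(⅙)/7)))*(-16) = (13/((4*(⅙)*(⅐))))*(-16) = (13/(2/21))*(-16) = (13*(21/2))*(-16) = (273/2)*(-16) = -2184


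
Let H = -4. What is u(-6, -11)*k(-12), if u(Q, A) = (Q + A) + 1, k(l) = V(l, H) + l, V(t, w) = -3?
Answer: 240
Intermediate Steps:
k(l) = -3 + l
u(Q, A) = 1 + A + Q (u(Q, A) = (A + Q) + 1 = 1 + A + Q)
u(-6, -11)*k(-12) = (1 - 11 - 6)*(-3 - 12) = -16*(-15) = 240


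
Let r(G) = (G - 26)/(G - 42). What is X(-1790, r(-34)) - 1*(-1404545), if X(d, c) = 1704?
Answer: 1406249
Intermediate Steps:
r(G) = (-26 + G)/(-42 + G)
X(-1790, r(-34)) - 1*(-1404545) = 1704 - 1*(-1404545) = 1704 + 1404545 = 1406249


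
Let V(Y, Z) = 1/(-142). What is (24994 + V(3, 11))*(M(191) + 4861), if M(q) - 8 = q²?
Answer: 73378614225/71 ≈ 1.0335e+9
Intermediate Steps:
V(Y, Z) = -1/142
M(q) = 8 + q²
(24994 + V(3, 11))*(M(191) + 4861) = (24994 - 1/142)*((8 + 191²) + 4861) = 3549147*((8 + 36481) + 4861)/142 = 3549147*(36489 + 4861)/142 = (3549147/142)*41350 = 73378614225/71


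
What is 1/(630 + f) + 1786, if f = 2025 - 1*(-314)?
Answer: 5302635/2969 ≈ 1786.0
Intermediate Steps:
f = 2339 (f = 2025 + 314 = 2339)
1/(630 + f) + 1786 = 1/(630 + 2339) + 1786 = 1/2969 + 1786 = 5302635/2969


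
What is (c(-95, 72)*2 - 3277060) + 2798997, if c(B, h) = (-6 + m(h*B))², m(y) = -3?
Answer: -477901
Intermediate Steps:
c(B, h) = 81 (c(B, h) = (-6 - 3)² = (-9)² = 81)
(c(-95, 72)*2 - 3277060) + 2798997 = (81*2 - 3277060) + 2798997 = (162 - 3277060) + 2798997 = -3276898 + 2798997 = -477901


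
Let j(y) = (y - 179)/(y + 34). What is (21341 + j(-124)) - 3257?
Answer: 542621/30 ≈ 18087.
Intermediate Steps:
j(y) = (-179 + y)/(34 + y)
(21341 + j(-124)) - 3257 = (21341 + (-179 - 124)/(34 - 124)) - 3257 = (21341 - 303/(-90)) - 3257 = (21341 - 1/90*(-303)) - 3257 = (21341 + 101/30) - 3257 = 640331/30 - 3257 = 542621/30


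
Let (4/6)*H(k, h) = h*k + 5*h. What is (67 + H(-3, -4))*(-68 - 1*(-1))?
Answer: -3685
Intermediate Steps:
H(k, h) = 15*h/2 + 3*h*k/2 (H(k, h) = 3*(h*k + 5*h)/2 = 3*(5*h + h*k)/2 = 15*h/2 + 3*h*k/2)
(67 + H(-3, -4))*(-68 - 1*(-1)) = (67 + (3/2)*(-4)*(5 - 3))*(-68 - 1*(-1)) = (67 + (3/2)*(-4)*2)*(-68 + 1) = (67 - 12)*(-67) = 55*(-67) = -3685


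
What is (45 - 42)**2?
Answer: 9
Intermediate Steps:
(45 - 42)**2 = 3**2 = 9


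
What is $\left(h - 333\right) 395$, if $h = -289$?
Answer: $-245690$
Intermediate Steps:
$\left(h - 333\right) 395 = \left(-289 - 333\right) 395 = \left(-622\right) 395 = -245690$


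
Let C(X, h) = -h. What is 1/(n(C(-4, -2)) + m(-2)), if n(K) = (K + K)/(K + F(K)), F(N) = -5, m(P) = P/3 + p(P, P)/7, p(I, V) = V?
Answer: -7/16 ≈ -0.43750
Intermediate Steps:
m(P) = 10*P/21 (m(P) = P/3 + P/7 = 10*P/21)
n(K) = 2*K/(-5 + K) (n(K) = (K + K)/(K - 5) = (2*K)/(-5 + K) = 2*K/(-5 + K))
1/(n(C(-4, -2)) + m(-2)) = 1/(2*(-1*(-2))/(-5 - 1*(-2)) + (10/21)*(-2)) = 1/(2*2/(-5 + 2) - 20/21) = 1/(2*2/(-3) - 20/21) = 1/(2*2*(-1/3) - 20/21) = 1/(-4/3 - 20/21) = 1/(-16/7) = -7/16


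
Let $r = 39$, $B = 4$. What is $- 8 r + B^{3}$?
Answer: $-248$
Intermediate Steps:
$- 8 r + B^{3} = \left(-8\right) 39 + 4^{3} = -312 + 64 = -248$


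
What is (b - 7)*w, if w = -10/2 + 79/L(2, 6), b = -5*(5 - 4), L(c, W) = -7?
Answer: 1368/7 ≈ 195.43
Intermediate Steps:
b = -5 (b = -5*1 = -5)
w = -114/7 (w = -10/2 + 79/(-7) = -10*½ + 79*(-⅐) = -5 - 79/7 = -114/7 ≈ -16.286)
(b - 7)*w = (-5 - 7)*(-114/7) = -12*(-114/7) = 1368/7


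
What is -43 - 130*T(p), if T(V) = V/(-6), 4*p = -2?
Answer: -323/6 ≈ -53.833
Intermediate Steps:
p = -1/2 (p = (1/4)*(-2) = -1/2 ≈ -0.50000)
T(V) = -V/6 (T(V) = V*(-1/6) = -V/6)
-43 - 130*T(p) = -43 - (-65)*(-1)/(3*2) = -43 - 130*1/12 = -43 - 65/6 = -323/6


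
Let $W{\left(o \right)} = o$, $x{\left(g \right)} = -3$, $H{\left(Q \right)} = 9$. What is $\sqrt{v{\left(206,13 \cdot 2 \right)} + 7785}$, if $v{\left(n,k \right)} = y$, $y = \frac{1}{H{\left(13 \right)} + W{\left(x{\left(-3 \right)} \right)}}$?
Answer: $\frac{\sqrt{280266}}{6} \approx 88.234$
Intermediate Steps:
$y = \frac{1}{6}$ ($y = \frac{1}{9 - 3} = \frac{1}{6} \approx 0.16667$)
$v{\left(n,k \right)} = \frac{1}{6}$
$\sqrt{v{\left(206,13 \cdot 2 \right)} + 7785} = \sqrt{\frac{1}{6} + 7785} = \sqrt{\frac{46711}{6}} = \frac{\sqrt{280266}}{6}$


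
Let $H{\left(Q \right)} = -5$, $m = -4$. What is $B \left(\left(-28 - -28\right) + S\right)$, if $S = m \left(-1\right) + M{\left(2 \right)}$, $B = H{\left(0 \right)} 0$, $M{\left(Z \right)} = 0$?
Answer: $0$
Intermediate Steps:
$B = 0$ ($B = \left(-5\right) 0 = 0$)
$S = 4$ ($S = \left(-4\right) \left(-1\right) + 0 = 4 + 0 = 4$)
$B \left(\left(-28 - -28\right) + S\right) = 0 \left(\left(-28 - -28\right) + 4\right) = 0 \left(\left(-28 + 28\right) + 4\right) = 0 \left(0 + 4\right) = 0 \cdot 4 = 0$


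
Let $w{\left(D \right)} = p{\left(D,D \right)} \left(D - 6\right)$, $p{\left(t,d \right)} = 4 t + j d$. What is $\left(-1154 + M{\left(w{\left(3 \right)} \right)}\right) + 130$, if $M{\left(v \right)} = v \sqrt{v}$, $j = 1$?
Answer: $-1024 - 135 i \sqrt{5} \approx -1024.0 - 301.87 i$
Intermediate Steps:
$p{\left(t,d \right)} = d + 4 t$ ($p{\left(t,d \right)} = 4 t + 1 d = 4 t + d = d + 4 t$)
$w{\left(D \right)} = 5 D \left(-6 + D\right)$ ($w{\left(D \right)} = \left(D + 4 D\right) \left(D - 6\right) = 5 D \left(-6 + D\right)$)
$M{\left(v \right)} = v^{\frac{3}{2}}$
$\left(-1154 + M{\left(w{\left(3 \right)} \right)}\right) + 130 = \left(-1154 + \left(5 \cdot 3 \left(-6 + 3\right)\right)^{\frac{3}{2}}\right) + 130 = \left(-1154 + \left(5 \cdot 3 \left(-3\right)\right)^{\frac{3}{2}}\right) + 130 = \left(-1154 + \left(-45\right)^{\frac{3}{2}}\right) + 130 = \left(-1154 - 135 i \sqrt{5}\right) + 130 = -1024 - 135 i \sqrt{5}$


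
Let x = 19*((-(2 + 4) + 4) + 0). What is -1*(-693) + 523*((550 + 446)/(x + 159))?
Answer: 604761/121 ≈ 4998.0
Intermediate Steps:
x = -38 (x = 19*((-1*6 + 4) + 0) = 19*((-6 + 4) + 0) = 19*(-2 + 0) = 19*(-2) = -38)
-1*(-693) + 523*((550 + 446)/(x + 159)) = -1*(-693) + 523*((550 + 446)/(-38 + 159)) = 693 + 523*(996/121) = 693 + 520908/121 = 604761/121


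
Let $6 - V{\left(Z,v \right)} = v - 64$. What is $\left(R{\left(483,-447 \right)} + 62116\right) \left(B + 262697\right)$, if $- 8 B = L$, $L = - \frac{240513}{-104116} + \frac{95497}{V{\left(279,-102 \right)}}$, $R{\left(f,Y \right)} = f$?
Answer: $\frac{18400652295045687}{1119247} \approx 1.644 \cdot 10^{10}$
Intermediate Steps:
$V{\left(Z,v \right)} = 70 - v$ ($V{\left(Z,v \right)} = 6 - \left(v - 64\right) = 6 - \left(-64 + v\right) = 70 - v$)
$L = \frac{624008368}{1119247}$ ($L = - \frac{240513}{-104116} + \frac{95497}{70 - -102} = \left(-240513\right) \left(- \frac{1}{104116}\right) + \frac{95497}{70 + 102} = \frac{240513}{104116} + \frac{95497}{172} = \frac{624008368}{1119247} \approx 557.53$)
$B = - \frac{78001046}{1119247}$ ($B = \left(- \frac{1}{8}\right) \frac{624008368}{1119247} = - \frac{78001046}{1119247} \approx -69.691$)
$\left(R{\left(483,-447 \right)} + 62116\right) \left(B + 262697\right) = \left(483 + 62116\right) \left(- \frac{78001046}{1119247} + 262697\right) = 62599 \cdot \frac{293944828113}{1119247} = \frac{18400652295045687}{1119247}$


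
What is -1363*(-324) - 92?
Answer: 441520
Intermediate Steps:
-1363*(-324) - 92 = 441612 - 92 = 441520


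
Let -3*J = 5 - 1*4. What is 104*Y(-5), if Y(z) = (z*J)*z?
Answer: -2600/3 ≈ -866.67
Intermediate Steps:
J = -1/3 (J = -(5 - 1*4)/3 = -(5 - 4)/3 = -1/3*1 = -1/3 ≈ -0.33333)
Y(z) = -z**2/3 (Y(z) = (z*(-1/3))*z = (-z/3)*z = -z**2/3)
104*Y(-5) = 104*(-1/3*(-5)**2) = 104*(-1/3*25) = 104*(-25/3) = -2600/3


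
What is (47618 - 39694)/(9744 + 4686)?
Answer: 3962/7215 ≈ 0.54913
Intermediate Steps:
(47618 - 39694)/(9744 + 4686) = 7924/14430 = 7924*(1/14430) = 3962/7215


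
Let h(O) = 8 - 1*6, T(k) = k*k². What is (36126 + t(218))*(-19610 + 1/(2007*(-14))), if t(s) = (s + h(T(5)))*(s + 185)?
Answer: -34378654121933/14049 ≈ -2.4471e+9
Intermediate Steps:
T(k) = k³
h(O) = 2 (h(O) = 8 - 6 = 2)
t(s) = (2 + s)*(185 + s) (t(s) = (s + 2)*(s + 185) = (2 + s)*(185 + s))
(36126 + t(218))*(-19610 + 1/(2007*(-14))) = (36126 + (370 + 218² + 187*218))*(-19610 + 1/(2007*(-14))) = (36126 + (370 + 47524 + 40766))*(-19610 + 1/(-28098)) = (36126 + 88660)*(-19610 - 1/28098) = 124786*(-551001781/28098) = -34378654121933/14049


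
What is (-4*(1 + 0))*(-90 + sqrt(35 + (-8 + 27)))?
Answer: 360 - 12*sqrt(6) ≈ 330.61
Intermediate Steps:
(-4*(1 + 0))*(-90 + sqrt(35 + (-8 + 27))) = (-4*1)*(-90 + sqrt(35 + 19)) = -4*(-90 + sqrt(54)) = -4*(-90 + 3*sqrt(6)) = 360 - 12*sqrt(6)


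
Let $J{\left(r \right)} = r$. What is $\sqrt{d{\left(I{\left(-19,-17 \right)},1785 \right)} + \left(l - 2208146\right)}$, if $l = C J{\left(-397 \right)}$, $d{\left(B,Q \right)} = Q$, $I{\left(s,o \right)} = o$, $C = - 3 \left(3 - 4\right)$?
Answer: $8 i \sqrt{34493} \approx 1485.8 i$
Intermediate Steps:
$C = 3$ ($C = \left(-3\right) \left(-1\right) = 3$)
$l = -1191$ ($l = 3 \left(-397\right) = -1191$)
$\sqrt{d{\left(I{\left(-19,-17 \right)},1785 \right)} + \left(l - 2208146\right)} = \sqrt{1785 - 2209337} = \sqrt{-2207552} = 8 i \sqrt{34493}$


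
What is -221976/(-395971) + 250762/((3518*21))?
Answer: 57846811415/14626772769 ≈ 3.9549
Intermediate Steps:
-221976/(-395971) + 250762/((3518*21)) = -221976*(-1/395971) + 250762/73878 = 221976/395971 + 250762*(1/73878) = 221976/395971 + 125381/36939 = 57846811415/14626772769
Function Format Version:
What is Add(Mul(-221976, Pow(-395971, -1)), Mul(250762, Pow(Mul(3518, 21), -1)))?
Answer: Rational(57846811415, 14626772769) ≈ 3.9549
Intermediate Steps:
Add(Mul(-221976, Pow(-395971, -1)), Mul(250762, Pow(Mul(3518, 21), -1))) = Add(Mul(-221976, Rational(-1, 395971)), Mul(250762, Pow(73878, -1))) = Add(Rational(221976, 395971), Mul(250762, Rational(1, 73878))) = Add(Rational(221976, 395971), Rational(125381, 36939)) = Rational(57846811415, 14626772769)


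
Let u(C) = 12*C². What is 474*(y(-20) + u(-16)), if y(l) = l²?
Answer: 1645728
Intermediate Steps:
474*(y(-20) + u(-16)) = 474*((-20)² + 12*(-16)²) = 474*(400 + 12*256) = 474*(400 + 3072) = 474*3472 = 1645728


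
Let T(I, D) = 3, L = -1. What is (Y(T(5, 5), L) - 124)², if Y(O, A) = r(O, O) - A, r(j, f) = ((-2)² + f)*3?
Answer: 10404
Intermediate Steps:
r(j, f) = 12 + 3*f (r(j, f) = (4 + f)*3 = 12 + 3*f)
Y(O, A) = 12 - A + 3*O (Y(O, A) = (12 + 3*O) - A = 12 - A + 3*O)
(Y(T(5, 5), L) - 124)² = ((12 - 1*(-1) + 3*3) - 124)² = ((12 + 1 + 9) - 124)² = (22 - 124)² = (-102)² = 10404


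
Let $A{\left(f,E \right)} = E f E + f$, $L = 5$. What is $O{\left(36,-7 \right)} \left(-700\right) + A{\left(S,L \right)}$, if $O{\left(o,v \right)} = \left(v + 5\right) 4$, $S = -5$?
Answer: $5470$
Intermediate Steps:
$A{\left(f,E \right)} = f + f E^{2}$ ($A{\left(f,E \right)} = f E^{2} + f = f + f E^{2}$)
$O{\left(o,v \right)} = 20 + 4 v$ ($O{\left(o,v \right)} = \left(5 + v\right) 4 = 20 + 4 v$)
$O{\left(36,-7 \right)} \left(-700\right) + A{\left(S,L \right)} = \left(20 + 4 \left(-7\right)\right) \left(-700\right) - 5 \left(1 + 5^{2}\right) = \left(20 - 28\right) \left(-700\right) - 5 \left(1 + 25\right) = \left(-8\right) \left(-700\right) - 130 = 5600 - 130 = 5470$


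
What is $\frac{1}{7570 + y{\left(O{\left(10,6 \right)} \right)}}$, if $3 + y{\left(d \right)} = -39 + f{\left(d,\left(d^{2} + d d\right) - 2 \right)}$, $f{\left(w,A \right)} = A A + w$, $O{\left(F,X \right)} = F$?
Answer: $\frac{1}{46742} \approx 2.1394 \cdot 10^{-5}$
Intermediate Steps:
$f{\left(w,A \right)} = w + A^{2}$ ($f{\left(w,A \right)} = A^{2} + w = w + A^{2}$)
$y{\left(d \right)} = -42 + d + \left(-2 + 2 d^{2}\right)^{2}$ ($y{\left(d \right)} = -3 - \left(39 - d - \left(\left(d^{2} + d d\right) - 2\right)^{2}\right) = -3 - \left(39 - d - \left(\left(d^{2} + d^{2}\right) - 2\right)^{2}\right) = -3 - \left(39 - d - \left(2 d^{2} - 2\right)^{2}\right) = -3 - \left(39 - d - \left(-2 + 2 d^{2}\right)^{2}\right) = -3 + \left(-39 + d + \left(-2 + 2 d^{2}\right)^{2}\right) = -42 + d + \left(-2 + 2 d^{2}\right)^{2}$)
$\frac{1}{7570 + y{\left(O{\left(10,6 \right)} \right)}} = \frac{1}{7570 + \left(-42 + 10 + 4 \left(-1 + 10^{2}\right)^{2}\right)} = \frac{1}{7570 + \left(-42 + 10 + 4 \left(-1 + 100\right)^{2}\right)} = \frac{1}{7570 + \left(-42 + 10 + 4 \cdot 99^{2}\right)} = \frac{1}{7570 + \left(-42 + 10 + 4 \cdot 9801\right)} = \frac{1}{7570 + \left(-42 + 10 + 39204\right)} = \frac{1}{7570 + 39172} = \frac{1}{46742}$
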